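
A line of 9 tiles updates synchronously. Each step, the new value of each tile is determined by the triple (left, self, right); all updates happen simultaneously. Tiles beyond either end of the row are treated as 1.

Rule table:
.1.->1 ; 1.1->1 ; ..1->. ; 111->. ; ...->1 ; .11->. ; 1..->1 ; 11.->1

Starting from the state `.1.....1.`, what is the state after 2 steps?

step 1: 111111.11
step 2: .....11..

.....11..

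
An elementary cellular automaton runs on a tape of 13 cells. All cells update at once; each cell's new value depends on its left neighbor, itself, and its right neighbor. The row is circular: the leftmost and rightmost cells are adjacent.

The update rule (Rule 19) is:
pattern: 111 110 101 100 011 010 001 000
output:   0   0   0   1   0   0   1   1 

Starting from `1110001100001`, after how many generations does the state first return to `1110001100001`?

2

0001110011110
1110001100001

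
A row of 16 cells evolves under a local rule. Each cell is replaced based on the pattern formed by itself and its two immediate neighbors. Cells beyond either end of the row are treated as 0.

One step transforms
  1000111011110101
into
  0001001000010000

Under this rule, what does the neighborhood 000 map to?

0

At position 2 the neighborhood is 000; the next row has 0 there.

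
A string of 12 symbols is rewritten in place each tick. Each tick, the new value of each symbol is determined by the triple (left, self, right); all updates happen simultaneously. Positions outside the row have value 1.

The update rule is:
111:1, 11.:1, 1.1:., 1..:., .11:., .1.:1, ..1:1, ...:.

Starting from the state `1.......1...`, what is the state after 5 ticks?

1......11..1
1.....1.1.1.
1....11.1.1.
1...1.1.1.1.
1..11.1.1.1.

1..11.1.1.1.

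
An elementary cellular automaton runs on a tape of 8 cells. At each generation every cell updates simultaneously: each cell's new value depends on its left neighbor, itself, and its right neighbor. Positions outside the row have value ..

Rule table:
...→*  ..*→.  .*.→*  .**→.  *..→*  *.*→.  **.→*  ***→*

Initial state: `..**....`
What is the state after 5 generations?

generation 1: *..*****
generation 2: **..****
generation 3: .**..***
generation 4: ..**..**
generation 5: *..**..*

*..**..*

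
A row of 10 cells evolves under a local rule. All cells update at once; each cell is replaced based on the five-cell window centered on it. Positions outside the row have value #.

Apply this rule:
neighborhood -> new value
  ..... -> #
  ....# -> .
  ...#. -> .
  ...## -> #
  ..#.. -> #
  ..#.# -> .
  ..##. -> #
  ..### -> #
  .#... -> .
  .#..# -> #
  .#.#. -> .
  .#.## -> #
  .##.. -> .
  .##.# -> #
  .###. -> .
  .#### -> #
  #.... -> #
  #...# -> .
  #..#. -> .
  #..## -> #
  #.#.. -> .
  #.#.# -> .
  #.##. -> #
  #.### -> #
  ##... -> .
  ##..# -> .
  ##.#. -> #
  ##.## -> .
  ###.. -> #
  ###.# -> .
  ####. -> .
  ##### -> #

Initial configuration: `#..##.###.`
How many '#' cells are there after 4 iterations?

8

#.###.#...
..#..#...#
..##.#..##
.####.####
count of #: 8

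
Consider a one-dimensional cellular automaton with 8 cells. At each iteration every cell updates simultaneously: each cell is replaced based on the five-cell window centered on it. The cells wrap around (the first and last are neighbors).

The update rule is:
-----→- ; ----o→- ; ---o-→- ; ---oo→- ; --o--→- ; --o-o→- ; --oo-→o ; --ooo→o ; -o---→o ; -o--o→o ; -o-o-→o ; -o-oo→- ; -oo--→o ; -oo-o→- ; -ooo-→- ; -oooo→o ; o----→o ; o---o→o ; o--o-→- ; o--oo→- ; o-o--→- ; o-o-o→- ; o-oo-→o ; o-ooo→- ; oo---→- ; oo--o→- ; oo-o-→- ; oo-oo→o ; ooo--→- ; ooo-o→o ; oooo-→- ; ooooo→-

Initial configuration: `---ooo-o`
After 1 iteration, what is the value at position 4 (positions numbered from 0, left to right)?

oo-o-o--
position 4 holds -

-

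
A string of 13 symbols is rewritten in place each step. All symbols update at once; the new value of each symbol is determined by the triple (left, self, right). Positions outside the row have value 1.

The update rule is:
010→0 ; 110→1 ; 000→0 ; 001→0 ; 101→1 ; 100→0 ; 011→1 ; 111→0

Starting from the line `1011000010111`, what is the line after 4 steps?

1111000001100
0001000001100
0000000001100
0000000001100

0000000001100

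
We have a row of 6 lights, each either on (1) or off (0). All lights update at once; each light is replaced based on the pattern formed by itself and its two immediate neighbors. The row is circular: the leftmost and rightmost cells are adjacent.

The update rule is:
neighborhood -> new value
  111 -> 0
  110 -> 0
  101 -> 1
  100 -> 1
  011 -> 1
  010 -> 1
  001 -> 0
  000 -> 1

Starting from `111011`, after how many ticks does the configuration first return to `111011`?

15

tick 1: 000110
tick 2: 110101
tick 3: 001111
tick 4: 101000
tick 5: 111110
tick 6: 100001
tick 7: 011101
tick 8: 110011
tick 9: 001010
tick 10: 101111
tick 11: 011000
tick 12: 010111
tick 13: 111100
tick 14: 100010
tick 15: 111011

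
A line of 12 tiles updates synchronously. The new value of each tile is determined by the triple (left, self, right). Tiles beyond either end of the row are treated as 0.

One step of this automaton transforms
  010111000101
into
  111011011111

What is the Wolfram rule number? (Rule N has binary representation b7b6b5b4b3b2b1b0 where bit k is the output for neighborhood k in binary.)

231

position 4: 111 → 1  (bit 7 = 1)
position 5: 110 → 1  (bit 6 = 1)
position 2: 101 → 1  (bit 5 = 1)
position 6: 100 → 0  (bit 4 = 0)
position 3: 011 → 0  (bit 3 = 0)
position 1: 010 → 1  (bit 2 = 1)
position 0: 001 → 1  (bit 1 = 1)
position 7: 000 → 1  (bit 0 = 1)
bits b7..b0 = 11100111 = 231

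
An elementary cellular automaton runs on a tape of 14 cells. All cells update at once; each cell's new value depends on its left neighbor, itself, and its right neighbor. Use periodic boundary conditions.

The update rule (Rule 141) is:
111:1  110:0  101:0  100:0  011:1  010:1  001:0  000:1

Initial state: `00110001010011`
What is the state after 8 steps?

10100101010010

00100101010010
10100101010010
10100101010010  (fixed point — unchanged through step 8)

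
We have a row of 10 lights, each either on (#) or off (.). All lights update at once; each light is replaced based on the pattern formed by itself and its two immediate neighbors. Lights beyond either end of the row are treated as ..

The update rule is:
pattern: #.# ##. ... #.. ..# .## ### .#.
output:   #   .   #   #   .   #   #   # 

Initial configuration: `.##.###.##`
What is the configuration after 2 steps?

.#.###.##.
.####.##.#

.####.##.#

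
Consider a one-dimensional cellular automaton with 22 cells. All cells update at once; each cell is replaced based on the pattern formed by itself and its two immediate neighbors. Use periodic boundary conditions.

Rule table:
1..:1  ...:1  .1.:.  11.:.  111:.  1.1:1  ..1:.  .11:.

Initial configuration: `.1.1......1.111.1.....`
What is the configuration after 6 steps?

..1.11111..1...1.11111
1..1.....1..11..1.....
.1..1111..1...1..1111.
..1.....1..11..1.....1
1..1111..1...1..1111..
.1.....1..11..1.....1.

.1.....1..11..1.....1.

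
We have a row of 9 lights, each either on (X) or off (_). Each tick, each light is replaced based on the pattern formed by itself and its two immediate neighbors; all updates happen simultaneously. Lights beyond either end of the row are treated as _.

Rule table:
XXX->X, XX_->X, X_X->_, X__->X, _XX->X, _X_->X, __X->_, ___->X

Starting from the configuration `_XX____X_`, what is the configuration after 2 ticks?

tick 1: _XXXXX_XX
tick 2: _XXXXX_XX

_XXXXX_XX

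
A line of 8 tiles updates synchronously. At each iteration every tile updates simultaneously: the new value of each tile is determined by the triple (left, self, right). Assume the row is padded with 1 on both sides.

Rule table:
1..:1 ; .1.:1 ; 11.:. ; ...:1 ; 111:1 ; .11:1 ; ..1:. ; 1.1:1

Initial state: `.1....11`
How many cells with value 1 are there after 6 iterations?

11111.11
1111.111
111.1111
11.11111
1.111111
.1111111
count of 1: 7

7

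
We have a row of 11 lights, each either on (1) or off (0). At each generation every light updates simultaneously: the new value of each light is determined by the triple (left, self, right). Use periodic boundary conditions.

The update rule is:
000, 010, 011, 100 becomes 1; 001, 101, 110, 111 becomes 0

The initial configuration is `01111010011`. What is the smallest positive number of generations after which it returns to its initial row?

2

01000011010
01111010011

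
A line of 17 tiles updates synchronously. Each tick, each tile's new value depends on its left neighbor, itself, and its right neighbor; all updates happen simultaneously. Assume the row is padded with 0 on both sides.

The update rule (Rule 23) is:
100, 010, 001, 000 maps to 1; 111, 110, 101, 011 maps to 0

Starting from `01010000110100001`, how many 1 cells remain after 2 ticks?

3

tick 1: 11011111000111111
tick 2: 00000000111000000
count of 1: 3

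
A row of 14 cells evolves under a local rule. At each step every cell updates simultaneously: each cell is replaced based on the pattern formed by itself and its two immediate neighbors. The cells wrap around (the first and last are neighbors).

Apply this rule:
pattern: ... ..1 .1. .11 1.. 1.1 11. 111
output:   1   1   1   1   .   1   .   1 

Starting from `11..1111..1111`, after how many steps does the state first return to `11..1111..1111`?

14

1..1111..11111
..1111..111111
.1111..111111.
1111..111111..
111..111111..1
11..111111..11
1..111111..111
..111111..1111
.111111..1111.
111111..1111..
11111..1111..1
1111..1111..11
111..1111..111
11..1111..1111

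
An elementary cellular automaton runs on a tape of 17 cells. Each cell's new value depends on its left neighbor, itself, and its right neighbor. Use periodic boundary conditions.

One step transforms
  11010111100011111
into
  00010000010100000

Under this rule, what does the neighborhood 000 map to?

0

At position 10 the neighborhood is 000; the next row has 0 there.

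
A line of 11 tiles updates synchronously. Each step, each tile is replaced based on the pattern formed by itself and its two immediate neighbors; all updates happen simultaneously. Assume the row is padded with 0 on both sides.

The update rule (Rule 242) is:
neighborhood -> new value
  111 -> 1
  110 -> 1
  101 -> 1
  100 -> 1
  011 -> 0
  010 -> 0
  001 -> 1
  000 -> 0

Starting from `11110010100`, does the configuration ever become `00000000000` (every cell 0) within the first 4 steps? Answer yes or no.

01111101010
10111110101
01011111010
10101111101
step 4 is 10101111101, still not uniform 0

no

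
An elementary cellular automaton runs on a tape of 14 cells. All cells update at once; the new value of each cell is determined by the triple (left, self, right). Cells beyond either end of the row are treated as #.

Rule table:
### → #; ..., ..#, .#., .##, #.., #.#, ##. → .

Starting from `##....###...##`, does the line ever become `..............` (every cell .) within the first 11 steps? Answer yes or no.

#......#.....#
..............
all cells are . at step 2

yes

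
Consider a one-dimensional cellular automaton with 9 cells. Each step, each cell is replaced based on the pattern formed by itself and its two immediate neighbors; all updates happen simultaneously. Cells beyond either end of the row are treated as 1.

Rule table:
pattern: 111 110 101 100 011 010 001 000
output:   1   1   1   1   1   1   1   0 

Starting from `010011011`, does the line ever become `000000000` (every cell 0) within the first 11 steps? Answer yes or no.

no

111111111
111111111  (fixed point — unchanged through step 11)
step 11 is 111111111, still not uniform 0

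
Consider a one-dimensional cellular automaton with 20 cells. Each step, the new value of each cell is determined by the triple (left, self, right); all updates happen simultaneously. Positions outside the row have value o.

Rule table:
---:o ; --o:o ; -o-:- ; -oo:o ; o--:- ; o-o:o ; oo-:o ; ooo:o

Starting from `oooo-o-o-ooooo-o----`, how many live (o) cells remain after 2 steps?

ooooo-o-ooooooo--ooo
oooooo-oooooooo-oooo
count of o: 18

18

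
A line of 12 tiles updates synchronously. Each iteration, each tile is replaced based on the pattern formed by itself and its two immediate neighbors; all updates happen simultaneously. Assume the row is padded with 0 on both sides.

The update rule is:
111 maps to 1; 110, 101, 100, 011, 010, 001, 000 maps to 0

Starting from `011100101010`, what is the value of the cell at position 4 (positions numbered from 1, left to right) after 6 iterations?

001000000000
000000000000
000000000000  (fixed point — unchanged through iteration 6)
position 4 holds 0

0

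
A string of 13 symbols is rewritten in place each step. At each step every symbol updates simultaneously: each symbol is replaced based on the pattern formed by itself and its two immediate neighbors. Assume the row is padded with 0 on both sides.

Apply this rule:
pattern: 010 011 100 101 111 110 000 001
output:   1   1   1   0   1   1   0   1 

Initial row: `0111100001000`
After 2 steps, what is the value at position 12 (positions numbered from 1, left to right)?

1111110011100
1111111111110
position 12 holds 1

1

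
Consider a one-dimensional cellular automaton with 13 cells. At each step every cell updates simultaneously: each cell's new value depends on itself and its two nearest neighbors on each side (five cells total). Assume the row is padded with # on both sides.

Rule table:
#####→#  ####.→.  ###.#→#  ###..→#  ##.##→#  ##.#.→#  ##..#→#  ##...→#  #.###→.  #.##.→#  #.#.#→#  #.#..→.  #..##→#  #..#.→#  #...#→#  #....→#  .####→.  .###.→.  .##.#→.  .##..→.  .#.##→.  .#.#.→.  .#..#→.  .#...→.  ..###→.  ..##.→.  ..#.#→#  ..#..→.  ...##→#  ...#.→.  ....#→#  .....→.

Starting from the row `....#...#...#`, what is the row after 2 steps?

#.###...##..#

###...#...##.
#.###...##..#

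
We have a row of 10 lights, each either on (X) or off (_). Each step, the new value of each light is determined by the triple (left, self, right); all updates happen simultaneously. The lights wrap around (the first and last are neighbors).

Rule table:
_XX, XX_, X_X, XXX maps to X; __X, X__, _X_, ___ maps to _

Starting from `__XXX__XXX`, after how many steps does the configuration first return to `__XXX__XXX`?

1

step 1: __XXX__XXX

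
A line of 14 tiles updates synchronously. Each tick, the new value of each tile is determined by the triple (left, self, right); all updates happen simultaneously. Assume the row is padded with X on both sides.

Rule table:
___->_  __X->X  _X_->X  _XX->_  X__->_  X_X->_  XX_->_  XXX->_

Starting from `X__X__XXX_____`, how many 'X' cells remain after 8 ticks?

__XX_X_______X
_X___X______X_
_X__XX_____XX_
_X_X______X___
_X_X_____XX__X
_X_X____X___X_
_X_X___XX__XX_
_X_X__X___X___
count of X: 4

4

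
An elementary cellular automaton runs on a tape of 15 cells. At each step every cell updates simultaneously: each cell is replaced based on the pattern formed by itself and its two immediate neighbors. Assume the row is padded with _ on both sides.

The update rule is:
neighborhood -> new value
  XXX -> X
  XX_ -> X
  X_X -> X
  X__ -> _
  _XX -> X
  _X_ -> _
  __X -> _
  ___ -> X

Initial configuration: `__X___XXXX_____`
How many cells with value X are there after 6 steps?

step 1: X___X_XXXX_XXXX
step 2: __X__XXXXXXXXXX
step 3: X____XXXXXXXXXX
step 4: __XX_XXXXXXXXXX
step 5: X_XXXXXXXXXXXXX
step 6: _XXXXXXXXXXXXXX
count of X: 14

14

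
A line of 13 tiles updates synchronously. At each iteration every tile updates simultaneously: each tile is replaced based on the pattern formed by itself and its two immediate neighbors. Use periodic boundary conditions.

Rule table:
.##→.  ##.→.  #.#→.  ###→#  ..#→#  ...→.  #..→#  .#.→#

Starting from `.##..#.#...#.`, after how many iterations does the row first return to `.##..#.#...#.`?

21

iteration 1: #..###.##.###
iteration 2: .##.#......##
iteration 3: ....##....#..
iteration 4: ...#..#..###.
iteration 5: ..#######.#.#
iteration 6: ##.#####..#.#
iteration 7: #...###.###..
iteration 8: ##.#.#...#.##
iteration 9: #..#.##.##..#
iteration 10: .###......##.
iteration 11: #.#.#....#..#
iteration 12: ..#.##..####.
iteration 13: .##...##.##.#
iteration 14: ...#.#......#
iteration 15: #.##.##....##
iteration 16: .......#..#.#
iteration 17: #.....#####.#
iteration 18: .#...#.###...
iteration 19: ###.##..#.#..
iteration 20: .#....###.###
iteration 21: .##..#.#...#.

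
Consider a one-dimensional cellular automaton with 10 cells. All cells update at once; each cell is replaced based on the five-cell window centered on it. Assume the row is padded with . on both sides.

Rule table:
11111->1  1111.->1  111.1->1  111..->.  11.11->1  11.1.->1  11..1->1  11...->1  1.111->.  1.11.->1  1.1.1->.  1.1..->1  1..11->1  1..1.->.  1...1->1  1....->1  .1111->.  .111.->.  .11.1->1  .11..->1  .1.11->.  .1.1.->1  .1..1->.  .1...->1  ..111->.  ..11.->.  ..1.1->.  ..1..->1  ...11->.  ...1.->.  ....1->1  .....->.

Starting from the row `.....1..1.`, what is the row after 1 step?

...1.1..11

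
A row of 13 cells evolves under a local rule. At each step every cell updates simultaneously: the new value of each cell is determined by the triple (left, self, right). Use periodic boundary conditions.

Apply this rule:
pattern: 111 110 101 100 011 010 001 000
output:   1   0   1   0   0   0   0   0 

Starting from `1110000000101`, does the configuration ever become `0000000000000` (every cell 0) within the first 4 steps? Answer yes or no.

yes

1100000000010
0000000000001
0000000000000
all cells are 0 at step 3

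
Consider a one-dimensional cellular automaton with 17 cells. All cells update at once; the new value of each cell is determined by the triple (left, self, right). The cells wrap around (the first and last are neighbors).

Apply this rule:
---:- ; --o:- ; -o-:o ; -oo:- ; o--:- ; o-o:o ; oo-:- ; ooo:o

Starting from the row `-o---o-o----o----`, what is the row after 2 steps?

-o----o-----o----

-o---ooo----o----
-o----o-----o----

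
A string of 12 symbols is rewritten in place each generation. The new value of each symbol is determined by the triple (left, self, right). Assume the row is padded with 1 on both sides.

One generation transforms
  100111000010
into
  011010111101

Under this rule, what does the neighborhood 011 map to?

0

At position 3 the neighborhood is 011; the next row has 0 there.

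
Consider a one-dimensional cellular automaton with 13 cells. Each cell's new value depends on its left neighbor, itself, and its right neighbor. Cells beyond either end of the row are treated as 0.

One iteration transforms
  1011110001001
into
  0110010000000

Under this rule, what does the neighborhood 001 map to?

0

At position 8 the neighborhood is 001; the next row has 0 there.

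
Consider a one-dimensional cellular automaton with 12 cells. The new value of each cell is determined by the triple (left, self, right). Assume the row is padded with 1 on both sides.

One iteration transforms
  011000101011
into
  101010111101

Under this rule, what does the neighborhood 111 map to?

1

At position 11 the neighborhood is 111; the next row has 1 there.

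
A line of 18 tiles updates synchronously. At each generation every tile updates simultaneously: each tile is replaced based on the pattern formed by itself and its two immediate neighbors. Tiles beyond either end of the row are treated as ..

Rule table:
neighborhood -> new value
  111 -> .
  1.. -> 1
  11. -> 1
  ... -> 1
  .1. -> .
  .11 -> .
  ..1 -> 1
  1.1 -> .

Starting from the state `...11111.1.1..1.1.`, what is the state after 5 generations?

generation 1: 111....1....11...1
generation 2: ..11111.1111.1111.
generation 3: 11....1....1....11
generation 4: .11111.1111.1111.1
generation 5: 1....1....1....1..

1....1....1....1..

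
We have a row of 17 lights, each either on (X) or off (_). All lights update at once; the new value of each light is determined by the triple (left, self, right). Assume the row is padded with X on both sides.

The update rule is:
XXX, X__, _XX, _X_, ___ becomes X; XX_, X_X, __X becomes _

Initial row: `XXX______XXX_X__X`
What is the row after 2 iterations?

X__XXXX__X_X_X__X

XX_XXXXX_XX__XX_X
X__XXXX__X_X_X__X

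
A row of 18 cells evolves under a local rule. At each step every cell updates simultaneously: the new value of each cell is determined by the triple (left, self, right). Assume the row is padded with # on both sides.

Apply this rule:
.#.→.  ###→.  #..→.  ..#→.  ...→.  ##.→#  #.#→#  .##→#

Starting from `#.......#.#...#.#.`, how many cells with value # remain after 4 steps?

2

#........#.....#.#
#...............##
#...............#.
#................#
count of #: 2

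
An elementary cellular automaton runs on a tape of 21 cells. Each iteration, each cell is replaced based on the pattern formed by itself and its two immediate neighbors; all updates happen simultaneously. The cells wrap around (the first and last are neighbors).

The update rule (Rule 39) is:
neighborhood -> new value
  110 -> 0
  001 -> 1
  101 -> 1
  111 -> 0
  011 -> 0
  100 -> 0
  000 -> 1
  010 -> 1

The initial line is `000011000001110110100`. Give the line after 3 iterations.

111100011110001001101
000001100000111010010
111110001111000110110

111110001111000110110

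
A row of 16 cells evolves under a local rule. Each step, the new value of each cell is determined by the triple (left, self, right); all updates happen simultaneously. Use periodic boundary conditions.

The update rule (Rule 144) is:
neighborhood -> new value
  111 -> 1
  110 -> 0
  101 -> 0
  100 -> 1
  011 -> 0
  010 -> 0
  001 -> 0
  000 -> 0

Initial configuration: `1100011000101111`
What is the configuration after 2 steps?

1010000100000111
0001000010000011

0001000010000011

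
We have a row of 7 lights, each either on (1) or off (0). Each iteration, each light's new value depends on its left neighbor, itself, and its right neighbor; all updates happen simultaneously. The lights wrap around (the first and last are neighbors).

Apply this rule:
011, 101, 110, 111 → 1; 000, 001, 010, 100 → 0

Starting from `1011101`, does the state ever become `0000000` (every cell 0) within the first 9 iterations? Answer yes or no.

no

1111111
1111111  (fixed point — unchanged through iteration 9)
iteration 9 is 1111111, still not uniform 0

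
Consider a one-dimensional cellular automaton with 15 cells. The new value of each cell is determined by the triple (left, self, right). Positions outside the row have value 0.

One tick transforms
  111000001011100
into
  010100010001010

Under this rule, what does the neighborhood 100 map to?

1

At position 3 the neighborhood is 100; the next row has 1 there.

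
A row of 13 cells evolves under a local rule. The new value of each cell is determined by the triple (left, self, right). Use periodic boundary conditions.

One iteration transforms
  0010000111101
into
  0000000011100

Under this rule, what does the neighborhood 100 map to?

0

At position 0 the neighborhood is 100; the next row has 0 there.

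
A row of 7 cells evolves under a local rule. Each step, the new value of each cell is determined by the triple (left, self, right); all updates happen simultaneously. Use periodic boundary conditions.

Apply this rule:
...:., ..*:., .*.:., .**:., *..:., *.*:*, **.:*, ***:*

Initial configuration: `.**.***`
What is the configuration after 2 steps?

**.**.*

step 1: *.**.**
step 2: **.**.*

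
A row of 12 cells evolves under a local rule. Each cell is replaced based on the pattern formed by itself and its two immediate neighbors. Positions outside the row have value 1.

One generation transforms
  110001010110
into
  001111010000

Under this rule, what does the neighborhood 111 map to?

0

At position 0 the neighborhood is 111; the next row has 0 there.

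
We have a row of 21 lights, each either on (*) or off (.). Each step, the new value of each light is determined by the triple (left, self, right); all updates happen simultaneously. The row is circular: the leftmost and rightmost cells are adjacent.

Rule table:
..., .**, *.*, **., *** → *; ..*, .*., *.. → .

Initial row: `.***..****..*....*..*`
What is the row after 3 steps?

****..****....**.....
****..****.**.**.***.
****..***************

****..***************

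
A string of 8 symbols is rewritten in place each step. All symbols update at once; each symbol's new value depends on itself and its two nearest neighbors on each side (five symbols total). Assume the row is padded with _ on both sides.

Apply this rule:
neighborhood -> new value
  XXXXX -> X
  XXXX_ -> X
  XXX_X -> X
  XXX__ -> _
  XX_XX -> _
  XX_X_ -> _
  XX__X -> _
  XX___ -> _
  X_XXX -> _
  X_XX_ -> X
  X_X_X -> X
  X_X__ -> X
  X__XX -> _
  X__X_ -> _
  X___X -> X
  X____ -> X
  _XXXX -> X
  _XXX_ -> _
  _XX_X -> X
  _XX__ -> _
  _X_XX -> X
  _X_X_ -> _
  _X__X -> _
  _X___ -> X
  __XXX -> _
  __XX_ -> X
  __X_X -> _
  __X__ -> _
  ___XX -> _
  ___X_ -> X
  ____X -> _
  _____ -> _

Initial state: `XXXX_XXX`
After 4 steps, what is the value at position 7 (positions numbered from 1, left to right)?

X

step 1: _XXX____
step 2: _____X__
step 3: ____X_XX
step 4: ___X_XX_
position 7 holds X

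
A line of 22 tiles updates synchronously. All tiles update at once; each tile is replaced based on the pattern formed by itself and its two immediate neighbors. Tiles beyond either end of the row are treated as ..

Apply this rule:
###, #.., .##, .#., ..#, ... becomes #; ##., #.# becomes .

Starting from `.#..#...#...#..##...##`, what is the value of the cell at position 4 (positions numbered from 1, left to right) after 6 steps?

#

################.####.
###############..###.#
##############.####..#
#############..###.###
############.####..##.
###########..###.###.#
position 4 holds #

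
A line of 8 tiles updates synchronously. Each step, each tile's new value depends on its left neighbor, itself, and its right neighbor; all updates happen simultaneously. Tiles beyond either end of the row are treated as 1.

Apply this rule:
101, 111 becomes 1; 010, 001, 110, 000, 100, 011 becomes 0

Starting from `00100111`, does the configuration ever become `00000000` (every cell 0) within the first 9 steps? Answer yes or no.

yes

00000011
00000001
00000000
all cells are 0 at step 3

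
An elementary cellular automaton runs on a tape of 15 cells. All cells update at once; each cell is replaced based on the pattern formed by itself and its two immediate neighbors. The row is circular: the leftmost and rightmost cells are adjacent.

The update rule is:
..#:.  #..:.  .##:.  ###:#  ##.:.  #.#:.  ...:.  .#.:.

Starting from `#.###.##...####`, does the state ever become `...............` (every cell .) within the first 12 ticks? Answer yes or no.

...#........###
.............#.
...............
all cells are . at tick 3

yes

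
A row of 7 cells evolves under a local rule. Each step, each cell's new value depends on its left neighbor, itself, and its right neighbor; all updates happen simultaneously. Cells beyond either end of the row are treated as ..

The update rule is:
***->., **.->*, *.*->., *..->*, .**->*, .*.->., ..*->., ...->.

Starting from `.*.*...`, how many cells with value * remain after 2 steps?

1

step 1: ....*..
step 2: .....*.
count of *: 1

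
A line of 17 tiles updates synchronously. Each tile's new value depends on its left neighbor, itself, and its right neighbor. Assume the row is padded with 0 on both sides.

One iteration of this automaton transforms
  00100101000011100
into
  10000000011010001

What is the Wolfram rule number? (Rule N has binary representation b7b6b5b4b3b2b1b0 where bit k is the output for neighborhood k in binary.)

9

position 13: 111 → 0  (bit 7 = 0)
position 14: 110 → 0  (bit 6 = 0)
position 6: 101 → 0  (bit 5 = 0)
position 3: 100 → 0  (bit 4 = 0)
position 12: 011 → 1  (bit 3 = 1)
position 2: 010 → 0  (bit 2 = 0)
position 1: 001 → 0  (bit 1 = 0)
position 0: 000 → 1  (bit 0 = 1)
bits b7..b0 = 00001001 = 9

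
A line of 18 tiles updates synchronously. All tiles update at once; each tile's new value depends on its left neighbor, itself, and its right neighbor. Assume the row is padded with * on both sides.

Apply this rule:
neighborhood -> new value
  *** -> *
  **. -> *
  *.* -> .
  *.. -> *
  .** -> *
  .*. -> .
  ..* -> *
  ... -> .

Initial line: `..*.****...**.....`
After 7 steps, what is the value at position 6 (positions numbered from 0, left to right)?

**..*****.****...*
*********.*****.**
*********.*****.**  (fixed point — unchanged through step 7)
position 6 holds *

*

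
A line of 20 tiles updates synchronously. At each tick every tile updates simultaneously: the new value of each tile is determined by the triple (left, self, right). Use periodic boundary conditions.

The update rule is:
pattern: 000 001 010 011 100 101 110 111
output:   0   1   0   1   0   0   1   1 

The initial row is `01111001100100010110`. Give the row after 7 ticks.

tick 1: 11111011101000100110
tick 2: 11111011100001001110
tick 3: 11111011100010011110
tick 4: 11111011100100111110
tick 5: 11111011101001111110
tick 6: 11111011100011111110
tick 7: 11111011100111111110

11111011100111111110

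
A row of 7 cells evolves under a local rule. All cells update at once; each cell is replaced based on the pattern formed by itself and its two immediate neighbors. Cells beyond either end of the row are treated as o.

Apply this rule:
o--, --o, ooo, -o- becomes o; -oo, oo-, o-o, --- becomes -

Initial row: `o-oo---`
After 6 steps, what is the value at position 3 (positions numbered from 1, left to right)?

----o-o
o--oo--
-oo--oo
---oo-o
o-o----
--oo--o
position 3 holds o

o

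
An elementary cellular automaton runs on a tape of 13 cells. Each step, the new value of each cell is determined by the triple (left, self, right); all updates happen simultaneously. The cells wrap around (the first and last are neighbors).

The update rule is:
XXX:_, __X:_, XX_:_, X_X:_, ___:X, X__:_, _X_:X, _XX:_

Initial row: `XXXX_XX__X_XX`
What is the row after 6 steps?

XXXXXXXX_X_XX

step 1: _________X___
step 2: XXXXXXXX_X_XX
step 3: _________X___  (repeats step 1; period 2)
step 6: XXXXXXXX_X_XX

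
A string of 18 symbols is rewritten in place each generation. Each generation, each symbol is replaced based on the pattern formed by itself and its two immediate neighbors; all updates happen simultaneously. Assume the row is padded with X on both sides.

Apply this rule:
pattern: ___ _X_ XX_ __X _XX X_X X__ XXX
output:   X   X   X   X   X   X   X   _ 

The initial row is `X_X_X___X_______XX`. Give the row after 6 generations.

________________XX

generation 1: XXXXXXXXXXXXXXXXX_
generation 2: ________________XX
generation 3: XXXXXXXXXXXXXXXXX_  (repeats generation 1; period 2)
generation 6: ________________XX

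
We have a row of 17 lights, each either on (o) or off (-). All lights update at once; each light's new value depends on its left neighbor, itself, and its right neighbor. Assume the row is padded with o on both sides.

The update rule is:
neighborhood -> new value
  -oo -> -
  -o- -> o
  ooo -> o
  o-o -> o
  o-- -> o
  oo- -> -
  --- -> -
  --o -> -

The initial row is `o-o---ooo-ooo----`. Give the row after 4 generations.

generation 1: -ooo---o-o-o-o---
generation 2: o-o-o--oooooooo--
generation 3: -ooooo--oooooo-o-
generation 4: o-ooo-o--oooo-ooo

o-ooo-o--oooo-ooo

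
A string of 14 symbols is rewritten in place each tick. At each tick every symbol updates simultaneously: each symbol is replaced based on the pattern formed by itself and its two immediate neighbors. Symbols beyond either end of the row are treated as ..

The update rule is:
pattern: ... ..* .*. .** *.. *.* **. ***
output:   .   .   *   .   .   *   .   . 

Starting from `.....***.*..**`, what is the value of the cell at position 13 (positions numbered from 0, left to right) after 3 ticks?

.

tick 1: ........**....
tick 2: ..............
tick 3: ..............
position 13 holds .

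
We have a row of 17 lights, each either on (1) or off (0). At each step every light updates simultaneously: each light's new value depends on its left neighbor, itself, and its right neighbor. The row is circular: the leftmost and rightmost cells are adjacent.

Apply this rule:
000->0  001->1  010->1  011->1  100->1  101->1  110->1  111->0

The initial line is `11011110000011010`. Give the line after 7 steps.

11110011000111111
00011111101100000
00110000111110000
01111001100011000
11001111110111100
11111000011100111
00001100110111100

00001100110111100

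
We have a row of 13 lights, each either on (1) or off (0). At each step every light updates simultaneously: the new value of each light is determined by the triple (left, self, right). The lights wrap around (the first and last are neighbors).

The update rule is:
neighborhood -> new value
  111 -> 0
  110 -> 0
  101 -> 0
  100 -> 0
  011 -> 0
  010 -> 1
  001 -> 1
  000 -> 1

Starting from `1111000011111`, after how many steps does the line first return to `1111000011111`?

26

0000011100000
1111100001111
0000001110000
1111110000111
0000000111000
1111111000011
0000000011100
1111111100001
0000000001110
1111111110000
0000000000111
0111111111000
1000000000011
0011111111100
1100000000001
0001111111110
1110000000000
0000111111111
0111000000000
1000011111111
0011100000000
1100001111111
0001110000000
1110000111111
0000111000000
1111000011111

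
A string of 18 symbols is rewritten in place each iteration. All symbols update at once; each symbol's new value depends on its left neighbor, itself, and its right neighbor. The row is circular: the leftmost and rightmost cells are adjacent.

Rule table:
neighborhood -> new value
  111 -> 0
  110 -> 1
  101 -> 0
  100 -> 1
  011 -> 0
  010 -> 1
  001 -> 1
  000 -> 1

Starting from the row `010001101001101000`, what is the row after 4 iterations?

000010000010000000

111110101110101111
000010100010100000
111110111110111111
000010000010000000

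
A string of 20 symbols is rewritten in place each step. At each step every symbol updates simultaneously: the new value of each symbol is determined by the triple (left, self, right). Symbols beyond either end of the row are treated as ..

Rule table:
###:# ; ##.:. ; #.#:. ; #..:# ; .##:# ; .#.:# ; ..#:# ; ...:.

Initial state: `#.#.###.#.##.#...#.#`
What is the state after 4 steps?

#.#.#.#.####..#####.

step 1: #.#.##..#.#..##.##.#
step 2: #.#.#.###.####..#..#
step 3: #.#.#.##..###.######
step 4: #.#.#.#.####..#####.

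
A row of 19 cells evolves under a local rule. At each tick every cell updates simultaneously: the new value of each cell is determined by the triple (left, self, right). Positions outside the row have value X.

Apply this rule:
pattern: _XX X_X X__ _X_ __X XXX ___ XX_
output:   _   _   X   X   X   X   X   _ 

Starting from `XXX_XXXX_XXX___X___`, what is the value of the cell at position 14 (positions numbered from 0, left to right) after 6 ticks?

_

XX___XX___X_XXXXXXX
X_XXX__XXXX__XXXXXX
___X_XX_XX_XX_XXXXX
XXXX___________XXXX
XXX_XXXXXXXXXXX_XXX
XX___XXXXXXXXX___XX
position 14 holds _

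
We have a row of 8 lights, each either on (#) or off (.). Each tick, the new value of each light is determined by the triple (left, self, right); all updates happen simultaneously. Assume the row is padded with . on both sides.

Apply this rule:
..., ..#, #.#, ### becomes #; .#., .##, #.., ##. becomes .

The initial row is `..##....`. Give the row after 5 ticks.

##...###
...##.#.
###..#..
.#..#..#
#..#..#.

#..#..#.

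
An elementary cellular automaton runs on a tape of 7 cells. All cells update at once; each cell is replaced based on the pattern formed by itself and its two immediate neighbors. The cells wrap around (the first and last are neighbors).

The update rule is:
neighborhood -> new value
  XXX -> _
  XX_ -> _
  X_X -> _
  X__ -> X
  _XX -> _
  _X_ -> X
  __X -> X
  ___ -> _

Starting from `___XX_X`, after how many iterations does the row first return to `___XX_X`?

X_X___X
__XX_X_
_X___XX
_XX_X__
X___XX_
XX_X___
___XX_X

7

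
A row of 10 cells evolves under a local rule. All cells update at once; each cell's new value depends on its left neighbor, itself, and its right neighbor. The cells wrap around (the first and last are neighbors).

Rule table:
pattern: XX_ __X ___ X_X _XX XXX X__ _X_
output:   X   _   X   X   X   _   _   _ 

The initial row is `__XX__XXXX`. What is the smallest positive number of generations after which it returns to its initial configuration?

generation 1: __XX__X__X
generation 2: __XX______
generation 3: X_XX_XXXXX
generation 4: XXXXXX____
generation 5: X____X_XX_
generation 6: __XX__XXXX

6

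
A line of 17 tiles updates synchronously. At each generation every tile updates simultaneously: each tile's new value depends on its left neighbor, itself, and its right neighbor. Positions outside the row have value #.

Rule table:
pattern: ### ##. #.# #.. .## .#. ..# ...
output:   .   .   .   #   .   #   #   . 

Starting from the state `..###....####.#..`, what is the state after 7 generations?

##...#..#.....###
..#.######...#...
###.......#.###.#
...#.....##......
#.###...#..#....#
.....#.######..#.
#...##.......###.

#...##.......###.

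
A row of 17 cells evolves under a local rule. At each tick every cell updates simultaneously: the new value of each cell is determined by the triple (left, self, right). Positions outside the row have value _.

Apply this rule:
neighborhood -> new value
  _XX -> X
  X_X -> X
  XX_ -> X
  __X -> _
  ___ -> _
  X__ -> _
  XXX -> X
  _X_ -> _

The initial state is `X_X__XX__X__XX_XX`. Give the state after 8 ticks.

_X___XX_____XXXXX
_____XX_____XXXXX
_____XX_____XXXXX  (fixed point — unchanged through tick 8)

_____XX_____XXXXX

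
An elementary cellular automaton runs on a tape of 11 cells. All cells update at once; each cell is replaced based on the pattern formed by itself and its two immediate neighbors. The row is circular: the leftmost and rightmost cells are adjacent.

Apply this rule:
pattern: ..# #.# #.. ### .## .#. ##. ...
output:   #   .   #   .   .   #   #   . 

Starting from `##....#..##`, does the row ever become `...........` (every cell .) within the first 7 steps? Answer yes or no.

no

.##..####..
#.###...##.
#...##.#.#.
##.#.#.#.#.
.#.#.#.#.#.
##.#.#.#.##
.#.#.#.#...
step 7 is .#.#.#.#..., still not uniform .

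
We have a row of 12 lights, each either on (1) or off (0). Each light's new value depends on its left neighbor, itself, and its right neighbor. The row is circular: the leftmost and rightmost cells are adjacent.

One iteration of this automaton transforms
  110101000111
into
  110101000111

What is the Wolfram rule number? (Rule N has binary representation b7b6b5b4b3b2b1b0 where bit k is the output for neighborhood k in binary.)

position 0: 111 → 1  (bit 7 = 1)
position 1: 110 → 1  (bit 6 = 1)
position 2: 101 → 0  (bit 5 = 0)
position 6: 100 → 0  (bit 4 = 0)
position 9: 011 → 1  (bit 3 = 1)
position 3: 010 → 1  (bit 2 = 1)
position 8: 001 → 0  (bit 1 = 0)
position 7: 000 → 0  (bit 0 = 0)
bits b7..b0 = 11001100 = 204

204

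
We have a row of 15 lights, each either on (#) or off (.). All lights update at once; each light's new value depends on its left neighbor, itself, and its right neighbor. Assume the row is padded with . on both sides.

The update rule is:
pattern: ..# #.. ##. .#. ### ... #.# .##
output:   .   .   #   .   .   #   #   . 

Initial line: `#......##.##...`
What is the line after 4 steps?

..####..##.#.##
#....#...##.#.#
..##...#..##.#.
#..#.#.....##..

#..#.#.....##..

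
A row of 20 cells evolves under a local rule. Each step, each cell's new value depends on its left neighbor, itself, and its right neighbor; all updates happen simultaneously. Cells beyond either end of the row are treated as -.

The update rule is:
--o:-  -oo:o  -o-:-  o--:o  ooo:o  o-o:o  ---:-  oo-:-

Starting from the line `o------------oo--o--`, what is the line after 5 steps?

-----o-----------o-o

-o-----------o-o--o-
--o-----------o-o--o
---o-----------o-o--
----o-----------o-o-
-----o-----------o-o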